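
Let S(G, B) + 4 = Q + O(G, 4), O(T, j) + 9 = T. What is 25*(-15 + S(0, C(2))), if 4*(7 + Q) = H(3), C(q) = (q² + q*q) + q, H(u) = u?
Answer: -3425/4 ≈ -856.25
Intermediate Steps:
O(T, j) = -9 + T
C(q) = q + 2*q² (C(q) = (q² + q²) + q = 2*q² + q = q + 2*q²)
Q = -25/4 (Q = -7 + (¼)*3 = -7 + ¾ = -25/4 ≈ -6.2500)
S(G, B) = -77/4 + G (S(G, B) = -4 + (-25/4 + (-9 + G)) = -4 + (-61/4 + G) = -77/4 + G)
25*(-15 + S(0, C(2))) = 25*(-15 + (-77/4 + 0)) = 25*(-15 - 77/4) = 25*(-137/4) = -3425/4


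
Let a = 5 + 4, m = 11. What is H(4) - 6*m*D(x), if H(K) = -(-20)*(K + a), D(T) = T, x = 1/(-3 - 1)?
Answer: 553/2 ≈ 276.50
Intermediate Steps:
x = -¼ (x = 1/(-4) = -¼ ≈ -0.25000)
a = 9
H(K) = 180 + 20*K (H(K) = -(-20)*(K + 9) = -(-20)*(9 + K) = -10*(-18 - 2*K) = 180 + 20*K)
H(4) - 6*m*D(x) = (180 + 20*4) - 6*11*(-1)/4 = (180 + 80) - 66*(-1)/4 = 260 - 1*(-33/2) = 260 + 33/2 = 553/2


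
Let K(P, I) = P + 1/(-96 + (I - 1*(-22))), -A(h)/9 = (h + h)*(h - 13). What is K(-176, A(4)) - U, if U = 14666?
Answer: -8519307/574 ≈ -14842.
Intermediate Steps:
A(h) = -18*h*(-13 + h) (A(h) = -9*(h + h)*(h - 13) = -9*2*h*(-13 + h) = -18*h*(-13 + h))
K(P, I) = P + 1/(-74 + I) (K(P, I) = P + 1/(-96 + (I + 22)) = P + 1/(-96 + (22 + I)) = P + 1/(-74 + I))
K(-176, A(4)) - U = (1 - 74*(-176) + (18*4*(13 - 1*4))*(-176))/(-74 + 18*4*(13 - 1*4)) - 1*14666 = (1 + 13024 + (18*4*(13 - 4))*(-176))/(-74 + 18*4*(13 - 4)) - 14666 = (1 + 13024 + (18*4*9)*(-176))/(-74 + 18*4*9) - 14666 = (1 + 13024 + 648*(-176))/(-74 + 648) - 14666 = (1 + 13024 - 114048)/574 - 14666 = (1/574)*(-101023) - 14666 = -101023/574 - 14666 = -8519307/574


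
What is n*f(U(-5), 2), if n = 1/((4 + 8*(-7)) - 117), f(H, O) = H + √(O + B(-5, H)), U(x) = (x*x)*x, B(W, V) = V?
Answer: 125/169 - I*√123/169 ≈ 0.73965 - 0.065624*I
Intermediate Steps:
U(x) = x³ (U(x) = x²*x = x³)
f(H, O) = H + √(H + O) (f(H, O) = H + √(O + H) = H + √(H + O))
n = -1/169 (n = 1/((4 - 56) - 117) = 1/(-52 - 117) = 1/(-169) = -1/169 ≈ -0.0059172)
n*f(U(-5), 2) = -((-5)³ + √((-5)³ + 2))/169 = -(-125 + √(-125 + 2))/169 = -(-125 + √(-123))/169 = -(-125 + I*√123)/169 = 125/169 - I*√123/169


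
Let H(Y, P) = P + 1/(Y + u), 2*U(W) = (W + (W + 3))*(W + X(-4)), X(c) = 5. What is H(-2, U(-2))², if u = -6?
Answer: 169/64 ≈ 2.6406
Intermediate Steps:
U(W) = (3 + 2*W)*(5 + W)/2 (U(W) = ((W + (W + 3))*(W + 5))/2 = ((W + (3 + W))*(5 + W))/2 = ((3 + 2*W)*(5 + W))/2 = (3 + 2*W)*(5 + W)/2)
H(Y, P) = P + 1/(-6 + Y) (H(Y, P) = P + 1/(Y - 6) = P + 1/(-6 + Y))
H(-2, U(-2))² = ((1 - 6*(15/2 + (-2)² + (13/2)*(-2)) + (15/2 + (-2)² + (13/2)*(-2))*(-2))/(-6 - 2))² = ((1 - 6*(15/2 + 4 - 13) + (15/2 + 4 - 13)*(-2))/(-8))² = (-(1 - 6*(-3/2) - 3/2*(-2))/8)² = (-(1 + 9 + 3)/8)² = (-⅛*13)² = (-13/8)² = 169/64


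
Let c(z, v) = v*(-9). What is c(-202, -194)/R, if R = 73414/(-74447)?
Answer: -64992231/36707 ≈ -1770.6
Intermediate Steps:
c(z, v) = -9*v
R = -73414/74447 (R = 73414*(-1/74447) = -73414/74447 ≈ -0.98612)
c(-202, -194)/R = (-9*(-194))/(-73414/74447) = 1746*(-74447/73414) = -64992231/36707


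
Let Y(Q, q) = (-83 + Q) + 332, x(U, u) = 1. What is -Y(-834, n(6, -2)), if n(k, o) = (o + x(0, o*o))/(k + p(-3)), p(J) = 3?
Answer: 585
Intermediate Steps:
n(k, o) = (1 + o)/(3 + k) (n(k, o) = (o + 1)/(k + 3) = (1 + o)/(3 + k))
Y(Q, q) = 249 + Q
-Y(-834, n(6, -2)) = -(249 - 834) = -1*(-585) = 585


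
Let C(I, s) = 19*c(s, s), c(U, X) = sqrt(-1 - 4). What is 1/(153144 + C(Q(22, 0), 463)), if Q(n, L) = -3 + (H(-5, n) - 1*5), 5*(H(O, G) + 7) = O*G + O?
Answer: 153144/23453086541 - 19*I*sqrt(5)/23453086541 ≈ 6.5298e-6 - 1.8115e-9*I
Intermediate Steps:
H(O, G) = -7 + O/5 + G*O/5 (H(O, G) = -7 + (O*G + O)/5 = -7 + (G*O + O)/5 = -7 + (O + G*O)/5 = -7 + (O/5 + G*O/5) = -7 + O/5 + G*O/5)
c(U, X) = I*sqrt(5) (c(U, X) = sqrt(-5) = I*sqrt(5))
Q(n, L) = -16 - n (Q(n, L) = -3 + ((-7 + (1/5)*(-5) + (1/5)*n*(-5)) - 1*5) = -3 + ((-7 - 1 - n) - 5) = -3 + ((-8 - n) - 5) = -3 + (-13 - n) = -16 - n)
C(I, s) = 19*I*sqrt(5) (C(I, s) = 19*(I*sqrt(5)) = 19*I*sqrt(5))
1/(153144 + C(Q(22, 0), 463)) = 1/(153144 + 19*I*sqrt(5))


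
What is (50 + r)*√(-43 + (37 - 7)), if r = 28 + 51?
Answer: 129*I*√13 ≈ 465.12*I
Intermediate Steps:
r = 79
(50 + r)*√(-43 + (37 - 7)) = (50 + 79)*√(-43 + (37 - 7)) = 129*√(-43 + 30) = 129*√(-13) = 129*(I*√13) = 129*I*√13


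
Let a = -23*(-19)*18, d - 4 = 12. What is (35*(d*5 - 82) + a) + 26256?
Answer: 34052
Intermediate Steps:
d = 16 (d = 4 + 12 = 16)
a = 7866 (a = 437*18 = 7866)
(35*(d*5 - 82) + a) + 26256 = (35*(16*5 - 82) + 7866) + 26256 = (35*(80 - 82) + 7866) + 26256 = (35*(-2) + 7866) + 26256 = (-70 + 7866) + 26256 = 7796 + 26256 = 34052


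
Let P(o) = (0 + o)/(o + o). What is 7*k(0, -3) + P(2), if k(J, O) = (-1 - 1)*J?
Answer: 1/2 ≈ 0.50000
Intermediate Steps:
k(J, O) = -2*J
P(o) = 1/2 (P(o) = o/((2*o)) = o*(1/(2*o)) = 1/2)
7*k(0, -3) + P(2) = 7*(-2*0) + 1/2 = 7*0 + 1/2 = 0 + 1/2 = 1/2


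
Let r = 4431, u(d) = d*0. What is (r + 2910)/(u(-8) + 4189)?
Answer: 7341/4189 ≈ 1.7524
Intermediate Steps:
u(d) = 0
(r + 2910)/(u(-8) + 4189) = (4431 + 2910)/(0 + 4189) = 7341/4189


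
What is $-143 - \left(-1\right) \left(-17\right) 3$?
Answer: $-194$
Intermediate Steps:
$-143 - \left(-1\right) \left(-17\right) 3 = -143 - 17 \cdot 3 = -143 - 51 = -194$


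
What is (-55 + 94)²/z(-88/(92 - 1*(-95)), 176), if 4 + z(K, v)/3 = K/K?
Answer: -169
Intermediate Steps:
z(K, v) = -9 (z(K, v) = -12 + 3*(K/K) = -12 + 3*1 = -12 + 3 = -9)
(-55 + 94)²/z(-88/(92 - 1*(-95)), 176) = (-55 + 94)²/(-9) = 39²*(-⅑) = 1521*(-⅑) = -169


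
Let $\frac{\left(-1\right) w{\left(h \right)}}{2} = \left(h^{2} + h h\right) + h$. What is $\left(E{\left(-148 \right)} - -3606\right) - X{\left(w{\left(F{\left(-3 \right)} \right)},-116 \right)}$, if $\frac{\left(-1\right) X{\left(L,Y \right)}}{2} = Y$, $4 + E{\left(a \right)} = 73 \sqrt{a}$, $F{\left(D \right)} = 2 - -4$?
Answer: $3370 + 146 i \sqrt{37} \approx 3370.0 + 888.08 i$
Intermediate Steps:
$F{\left(D \right)} = 6$ ($F{\left(D \right)} = 2 + 4 = 6$)
$E{\left(a \right)} = -4 + 73 \sqrt{a}$
$w{\left(h \right)} = - 4 h^{2} - 2 h$ ($w{\left(h \right)} = - 2 \left(\left(h^{2} + h h\right) + h\right) = - 2 \left(\left(h^{2} + h^{2}\right) + h\right) = - 2 \left(2 h^{2} + h\right) = - 2 \left(h + 2 h^{2}\right) = - 4 h^{2} - 2 h$)
$X{\left(L,Y \right)} = - 2 Y$
$\left(E{\left(-148 \right)} - -3606\right) - X{\left(w{\left(F{\left(-3 \right)} \right)},-116 \right)} = \left(\left(-4 + 73 \sqrt{-148}\right) - -3606\right) - \left(-2\right) \left(-116\right) = \left(\left(-4 + 73 \cdot 2 i \sqrt{37}\right) + 3606\right) - 232 = \left(\left(-4 + 146 i \sqrt{37}\right) + 3606\right) - 232 = \left(3602 + 146 i \sqrt{37}\right) - 232 = 3370 + 146 i \sqrt{37}$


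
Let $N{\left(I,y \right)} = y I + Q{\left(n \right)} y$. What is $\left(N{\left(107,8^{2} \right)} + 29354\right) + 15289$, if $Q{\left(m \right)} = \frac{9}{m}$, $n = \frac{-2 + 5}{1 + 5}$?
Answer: $52643$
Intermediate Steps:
$n = \frac{1}{2}$ ($n = \frac{3}{6} = 3 \cdot \frac{1}{6} = \frac{1}{2} \approx 0.5$)
$N{\left(I,y \right)} = 18 y + I y$ ($N{\left(I,y \right)} = y I + 9 \frac{1}{\frac{1}{2}} y = I y + 9 \cdot 2 y = I y + 18 y = 18 y + I y$)
$\left(N{\left(107,8^{2} \right)} + 29354\right) + 15289 = \left(8^{2} \left(18 + 107\right) + 29354\right) + 15289 = \left(64 \cdot 125 + 29354\right) + 15289 = \left(8000 + 29354\right) + 15289 = 37354 + 15289 = 52643$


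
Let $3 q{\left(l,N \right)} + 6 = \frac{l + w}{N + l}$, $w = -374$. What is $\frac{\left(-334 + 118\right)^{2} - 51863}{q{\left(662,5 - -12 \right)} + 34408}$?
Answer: $- \frac{3535553}{23361770} \approx -0.15134$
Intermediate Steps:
$q{\left(l,N \right)} = -2 + \frac{-374 + l}{3 \left(N + l\right)}$ ($q{\left(l,N \right)} = -2 + \frac{\left(l - 374\right) \frac{1}{N + l}}{3} = -2 + \frac{\left(-374 + l\right) \frac{1}{N + l}}{3} = -2 + \frac{\frac{1}{N + l} \left(-374 + l\right)}{3} = -2 + \frac{-374 + l}{3 \left(N + l\right)}$)
$\frac{\left(-334 + 118\right)^{2} - 51863}{q{\left(662,5 - -12 \right)} + 34408} = \frac{\left(-334 + 118\right)^{2} - 51863}{\frac{-374 - 6 \left(5 - -12\right) - 3310}{3 \left(\left(5 - -12\right) + 662\right)} + 34408} = \frac{\left(-216\right)^{2} - 51863}{\frac{-374 - 6 \left(5 + 12\right) - 3310}{3 \left(\left(5 + 12\right) + 662\right)} + 34408} = \frac{46656 - 51863}{\frac{-374 - 102 - 3310}{3 \left(17 + 662\right)} + 34408} = - \frac{5207}{\frac{-374 - 102 - 3310}{3 \cdot 679} + 34408} = - \frac{5207}{\frac{1}{3} \cdot \frac{1}{679} \left(-3786\right) + 34408} = - \frac{5207}{- \frac{1262}{679} + 34408} = - \frac{5207}{\frac{23361770}{679}} = \left(-5207\right) \frac{679}{23361770} = - \frac{3535553}{23361770}$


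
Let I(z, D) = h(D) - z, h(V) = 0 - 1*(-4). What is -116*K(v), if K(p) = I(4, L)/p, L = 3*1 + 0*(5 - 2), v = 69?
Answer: 0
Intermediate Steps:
h(V) = 4 (h(V) = 0 + 4 = 4)
L = 3 (L = 3 + 0*3 = 3 + 0 = 3)
I(z, D) = 4 - z
K(p) = 0 (K(p) = (4 - 1*4)/p = (4 - 4)/p = 0/p = 0)
-116*K(v) = -116*0 = 0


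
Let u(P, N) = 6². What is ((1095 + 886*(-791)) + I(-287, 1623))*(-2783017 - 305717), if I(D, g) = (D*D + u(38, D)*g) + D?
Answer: 1727284916214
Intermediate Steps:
u(P, N) = 36
I(D, g) = D + D² + 36*g (I(D, g) = (D*D + 36*g) + D = (D² + 36*g) + D = D + D² + 36*g)
((1095 + 886*(-791)) + I(-287, 1623))*(-2783017 - 305717) = ((1095 + 886*(-791)) + (-287 + (-287)² + 36*1623))*(-2783017 - 305717) = ((1095 - 700826) + (-287 + 82369 + 58428))*(-3088734) = (-699731 + 140510)*(-3088734) = -559221*(-3088734) = 1727284916214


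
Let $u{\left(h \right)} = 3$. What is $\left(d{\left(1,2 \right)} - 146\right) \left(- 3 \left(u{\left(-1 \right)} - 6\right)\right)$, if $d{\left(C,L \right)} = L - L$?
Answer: $-1314$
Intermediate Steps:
$d{\left(C,L \right)} = 0$
$\left(d{\left(1,2 \right)} - 146\right) \left(- 3 \left(u{\left(-1 \right)} - 6\right)\right) = \left(0 - 146\right) \left(- 3 \left(3 - 6\right)\right) = - 146 \left(\left(-3\right) \left(-3\right)\right) = \left(-146\right) 9 = -1314$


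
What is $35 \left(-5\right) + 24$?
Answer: $-151$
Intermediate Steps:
$35 \left(-5\right) + 24 = -175 + 24 = -151$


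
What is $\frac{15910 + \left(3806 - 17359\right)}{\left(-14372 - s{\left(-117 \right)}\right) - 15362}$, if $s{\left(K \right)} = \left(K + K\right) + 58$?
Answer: $- \frac{2357}{29558} \approx -0.079741$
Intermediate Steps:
$s{\left(K \right)} = 58 + 2 K$ ($s{\left(K \right)} = 2 K + 58 = 58 + 2 K$)
$\frac{15910 + \left(3806 - 17359\right)}{\left(-14372 - s{\left(-117 \right)}\right) - 15362} = \frac{15910 + \left(3806 - 17359\right)}{\left(-14372 - \left(58 + 2 \left(-117\right)\right)\right) - 15362} = \frac{15910 + \left(3806 - 17359\right)}{\left(-14372 - \left(58 - 234\right)\right) - 15362} = \frac{15910 - 13553}{\left(-14372 - -176\right) - 15362} = \frac{2357}{\left(-14372 + 176\right) - 15362} = \frac{2357}{-14196 - 15362} = \frac{2357}{-29558} = 2357 \left(- \frac{1}{29558}\right) = - \frac{2357}{29558}$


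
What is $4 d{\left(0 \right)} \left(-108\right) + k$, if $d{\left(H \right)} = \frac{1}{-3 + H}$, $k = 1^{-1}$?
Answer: $145$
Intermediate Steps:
$k = 1$
$4 d{\left(0 \right)} \left(-108\right) + k = \frac{4}{-3 + 0} \left(-108\right) + 1 = \frac{4}{-3} \left(-108\right) + 1 = 4 \left(- \frac{1}{3}\right) \left(-108\right) + 1 = \left(- \frac{4}{3}\right) \left(-108\right) + 1 = 144 + 1 = 145$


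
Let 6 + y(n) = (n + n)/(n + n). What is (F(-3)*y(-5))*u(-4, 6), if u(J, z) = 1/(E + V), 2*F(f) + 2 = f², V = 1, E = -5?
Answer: 35/8 ≈ 4.3750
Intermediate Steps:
y(n) = -5 (y(n) = -6 + (n + n)/(n + n) = -6 + (2*n)/((2*n)) = -6 + (2*n)*(1/(2*n)) = -6 + 1 = -5)
F(f) = -1 + f²/2
u(J, z) = -¼ (u(J, z) = 1/(-5 + 1) = 1/(-4) = -¼)
(F(-3)*y(-5))*u(-4, 6) = ((-1 + (½)*(-3)²)*(-5))*(-¼) = ((-1 + (½)*9)*(-5))*(-¼) = ((-1 + 9/2)*(-5))*(-¼) = ((7/2)*(-5))*(-¼) = -35/2*(-¼) = 35/8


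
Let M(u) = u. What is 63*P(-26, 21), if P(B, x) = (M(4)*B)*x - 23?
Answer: -139041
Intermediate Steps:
P(B, x) = -23 + 4*B*x (P(B, x) = (4*B)*x - 23 = 4*B*x - 23 = -23 + 4*B*x)
63*P(-26, 21) = 63*(-23 + 4*(-26)*21) = 63*(-23 - 2184) = 63*(-2207) = -139041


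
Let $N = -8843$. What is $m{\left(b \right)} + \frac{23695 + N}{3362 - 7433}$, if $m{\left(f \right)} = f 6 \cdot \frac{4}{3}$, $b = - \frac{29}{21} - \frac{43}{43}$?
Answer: $- \frac{215588}{9499} \approx -22.696$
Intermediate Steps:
$b = - \frac{50}{21}$ ($b = \left(-29\right) \frac{1}{21} - 1 = - \frac{29}{21} - 1 = - \frac{50}{21} \approx -2.381$)
$m{\left(f \right)} = 8 f$ ($m{\left(f \right)} = 6 f 4 \cdot \frac{1}{3} = 6 f \frac{4}{3} = 8 f$)
$m{\left(b \right)} + \frac{23695 + N}{3362 - 7433} = 8 \left(- \frac{50}{21}\right) + \frac{23695 - 8843}{3362 - 7433} = - \frac{400}{21} + \frac{14852}{-4071} = - \frac{400}{21} + 14852 \left(- \frac{1}{4071}\right) = - \frac{400}{21} - \frac{14852}{4071} = - \frac{215588}{9499}$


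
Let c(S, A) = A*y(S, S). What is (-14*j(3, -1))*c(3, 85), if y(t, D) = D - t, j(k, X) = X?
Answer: 0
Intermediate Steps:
c(S, A) = 0 (c(S, A) = A*(S - S) = A*0 = 0)
(-14*j(3, -1))*c(3, 85) = -14*(-1)*0 = 14*0 = 0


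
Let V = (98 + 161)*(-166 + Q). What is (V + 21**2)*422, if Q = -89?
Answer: -27684888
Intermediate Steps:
V = -66045 (V = (98 + 161)*(-166 - 89) = 259*(-255) = -66045)
(V + 21**2)*422 = (-66045 + 21**2)*422 = (-66045 + 441)*422 = -65604*422 = -27684888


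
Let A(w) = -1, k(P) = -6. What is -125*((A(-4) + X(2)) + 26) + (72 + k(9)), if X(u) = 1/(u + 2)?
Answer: -12361/4 ≈ -3090.3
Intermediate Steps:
X(u) = 1/(2 + u)
-125*((A(-4) + X(2)) + 26) + (72 + k(9)) = -125*((-1 + 1/(2 + 2)) + 26) + (72 - 6) = -125*((-1 + 1/4) + 26) + 66 = -125*(-3/4 + 26) + 66 = -125*101/4 + 66 = -12625/4 + 66 = -12361/4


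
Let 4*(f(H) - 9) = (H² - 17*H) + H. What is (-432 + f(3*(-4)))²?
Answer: 114921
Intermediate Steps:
f(H) = 9 - 4*H + H²/4 (f(H) = 9 + ((H² - 17*H) + H)/4 = 9 + (H² - 16*H)/4 = 9 + (-4*H + H²/4) = 9 - 4*H + H²/4)
(-432 + f(3*(-4)))² = (-432 + (9 - 12*(-4) + (3*(-4))²/4))² = (-432 + (9 - 4*(-12) + (¼)*(-12)²))² = (-432 + (9 + 48 + (¼)*144))² = (-432 + (9 + 48 + 36))² = (-432 + 93)² = (-339)² = 114921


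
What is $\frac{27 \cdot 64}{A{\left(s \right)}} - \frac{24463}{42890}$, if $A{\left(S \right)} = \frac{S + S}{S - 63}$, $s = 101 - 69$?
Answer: $- \frac{35923393}{42890} \approx -837.57$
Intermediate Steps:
$s = 32$
$A{\left(S \right)} = \frac{2 S}{-63 + S}$
$\frac{27 \cdot 64}{A{\left(s \right)}} - \frac{24463}{42890} = \frac{27 \cdot 64}{2 \cdot 32 \frac{1}{-63 + 32}} - \frac{24463}{42890} = \frac{1728}{2 \cdot 32 \frac{1}{-31}} - \frac{24463}{42890} = \frac{1728}{2 \cdot 32 \left(- \frac{1}{31}\right)} - \frac{24463}{42890} = \frac{1728}{- \frac{64}{31}} - \frac{24463}{42890} = 1728 \left(- \frac{31}{64}\right) - \frac{24463}{42890} = -837 - \frac{24463}{42890} = - \frac{35923393}{42890}$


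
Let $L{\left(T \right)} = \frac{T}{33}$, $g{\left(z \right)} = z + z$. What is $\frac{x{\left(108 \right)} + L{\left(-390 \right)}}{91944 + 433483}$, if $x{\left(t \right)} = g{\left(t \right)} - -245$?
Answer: $\frac{4941}{5779697} \approx 0.00085489$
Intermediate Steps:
$g{\left(z \right)} = 2 z$
$L{\left(T \right)} = \frac{T}{33}$
$x{\left(t \right)} = 245 + 2 t$ ($x{\left(t \right)} = 2 t - -245 = 2 t + 245 = 245 + 2 t$)
$\frac{x{\left(108 \right)} + L{\left(-390 \right)}}{91944 + 433483} = \frac{\left(245 + 2 \cdot 108\right) + \frac{1}{33} \left(-390\right)}{91944 + 433483} = \frac{\left(245 + 216\right) - \frac{130}{11}}{525427} = \left(461 - \frac{130}{11}\right) \frac{1}{525427} = \frac{4941}{11} \cdot \frac{1}{525427} = \frac{4941}{5779697}$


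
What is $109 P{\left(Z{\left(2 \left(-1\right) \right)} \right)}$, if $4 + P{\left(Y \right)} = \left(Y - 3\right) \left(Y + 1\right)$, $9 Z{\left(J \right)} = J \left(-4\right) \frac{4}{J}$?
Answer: $- \frac{2507}{81} \approx -30.951$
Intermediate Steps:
$Z{\left(J \right)} = - \frac{16}{9}$ ($Z{\left(J \right)} = \frac{J \left(-4\right) \frac{4}{J}}{9} = \frac{- 4 J \frac{4}{J}}{9} = \frac{1}{9} \left(-16\right) = - \frac{16}{9}$)
$P{\left(Y \right)} = -4 + \left(1 + Y\right) \left(-3 + Y\right)$ ($P{\left(Y \right)} = -4 + \left(Y - 3\right) \left(Y + 1\right) = -4 + \left(-3 + Y\right) \left(1 + Y\right) = -4 + \left(1 + Y\right) \left(-3 + Y\right)$)
$109 P{\left(Z{\left(2 \left(-1\right) \right)} \right)} = 109 \left(-7 + \left(- \frac{16}{9}\right)^{2} - - \frac{32}{9}\right) = 109 \left(-7 + \frac{256}{81} + \frac{32}{9}\right) = 109 \left(- \frac{23}{81}\right) = - \frac{2507}{81}$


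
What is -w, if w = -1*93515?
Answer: 93515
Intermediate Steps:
w = -93515
-w = -1*(-93515) = 93515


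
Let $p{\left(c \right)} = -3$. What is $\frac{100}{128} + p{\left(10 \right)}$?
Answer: $- \frac{71}{32} \approx -2.2188$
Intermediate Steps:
$\frac{100}{128} + p{\left(10 \right)} = \frac{100}{128} - 3 = 100 \cdot \frac{1}{128} - 3 = \frac{25}{32} - 3 = - \frac{71}{32}$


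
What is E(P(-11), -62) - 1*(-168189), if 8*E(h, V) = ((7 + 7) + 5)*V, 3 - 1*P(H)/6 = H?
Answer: 672167/4 ≈ 1.6804e+5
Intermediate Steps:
P(H) = 18 - 6*H
E(h, V) = 19*V/8 (E(h, V) = (((7 + 7) + 5)*V)/8 = ((14 + 5)*V)/8 = (19*V)/8 = 19*V/8)
E(P(-11), -62) - 1*(-168189) = (19/8)*(-62) - 1*(-168189) = -589/4 + 168189 = 672167/4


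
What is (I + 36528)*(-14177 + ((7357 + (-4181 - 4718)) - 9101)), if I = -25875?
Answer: -264407460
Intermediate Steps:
(I + 36528)*(-14177 + ((7357 + (-4181 - 4718)) - 9101)) = (-25875 + 36528)*(-14177 + ((7357 + (-4181 - 4718)) - 9101)) = 10653*(-14177 + ((7357 - 8899) - 9101)) = 10653*(-14177 + (-1542 - 9101)) = 10653*(-14177 - 10643) = 10653*(-24820) = -264407460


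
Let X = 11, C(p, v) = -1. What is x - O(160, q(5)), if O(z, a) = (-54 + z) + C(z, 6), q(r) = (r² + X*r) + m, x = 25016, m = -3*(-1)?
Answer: 24911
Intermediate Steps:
m = 3
q(r) = 3 + r² + 11*r (q(r) = (r² + 11*r) + 3 = 3 + r² + 11*r)
O(z, a) = -55 + z (O(z, a) = (-54 + z) - 1 = -55 + z)
x - O(160, q(5)) = 25016 - (-55 + 160) = 25016 - 1*105 = 25016 - 105 = 24911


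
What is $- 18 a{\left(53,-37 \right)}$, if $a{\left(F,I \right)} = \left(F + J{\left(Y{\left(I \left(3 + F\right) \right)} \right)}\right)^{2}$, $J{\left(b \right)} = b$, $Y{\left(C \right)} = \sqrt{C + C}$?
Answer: $24030 - 7632 i \sqrt{259} \approx 24030.0 - 1.2283 \cdot 10^{5} i$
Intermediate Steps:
$Y{\left(C \right)} = \sqrt{2} \sqrt{C}$ ($Y{\left(C \right)} = \sqrt{2 C} = \sqrt{2} \sqrt{C}$)
$a{\left(F,I \right)} = \left(F + \sqrt{2} \sqrt{I \left(3 + F\right)}\right)^{2}$
$- 18 a{\left(53,-37 \right)} = - 18 \left(53 + \sqrt{2} \sqrt{- 37 \left(3 + 53\right)}\right)^{2} = - 18 \left(53 + \sqrt{2} \sqrt{\left(-37\right) 56}\right)^{2} = - 18 \left(53 + \sqrt{2} \sqrt{-2072}\right)^{2} = - 18 \left(53 + \sqrt{2} \cdot 2 i \sqrt{518}\right)^{2} = - 18 \left(53 + 4 i \sqrt{259}\right)^{2}$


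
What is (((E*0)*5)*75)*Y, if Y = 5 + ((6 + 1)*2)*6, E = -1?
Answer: 0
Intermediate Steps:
Y = 89 (Y = 5 + (7*2)*6 = 5 + 14*6 = 5 + 84 = 89)
(((E*0)*5)*75)*Y = ((-1*0*5)*75)*89 = ((0*5)*75)*89 = (0*75)*89 = 0*89 = 0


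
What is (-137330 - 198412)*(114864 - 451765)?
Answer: 113111815542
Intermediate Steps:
(-137330 - 198412)*(114864 - 451765) = -335742*(-336901) = 113111815542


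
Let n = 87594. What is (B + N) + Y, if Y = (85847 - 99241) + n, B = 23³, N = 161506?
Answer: 247873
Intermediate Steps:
B = 12167
Y = 74200 (Y = (85847 - 99241) + 87594 = -13394 + 87594 = 74200)
(B + N) + Y = (12167 + 161506) + 74200 = 173673 + 74200 = 247873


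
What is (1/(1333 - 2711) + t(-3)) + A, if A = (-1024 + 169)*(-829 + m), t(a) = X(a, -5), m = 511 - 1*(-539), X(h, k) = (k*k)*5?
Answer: -260207741/1378 ≈ -1.8883e+5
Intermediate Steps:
X(h, k) = 5*k**2 (X(h, k) = k**2*5 = 5*k**2)
m = 1050 (m = 511 + 539 = 1050)
t(a) = 125 (t(a) = 5*(-5)**2 = 5*25 = 125)
A = -188955 (A = (-1024 + 169)*(-829 + 1050) = -855*221 = -188955)
(1/(1333 - 2711) + t(-3)) + A = (1/(1333 - 2711) + 125) - 188955 = (1/(-1378) + 125) - 188955 = (-1/1378 + 125) - 188955 = 172249/1378 - 188955 = -260207741/1378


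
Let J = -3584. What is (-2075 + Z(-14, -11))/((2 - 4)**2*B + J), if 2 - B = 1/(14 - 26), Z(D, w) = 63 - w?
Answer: 6003/10727 ≈ 0.55962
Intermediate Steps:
B = 25/12 (B = 2 - 1/(14 - 26) = 2 - 1/(-12) = 2 - 1*(-1/12) = 2 + 1/12 = 25/12 ≈ 2.0833)
(-2075 + Z(-14, -11))/((2 - 4)**2*B + J) = (-2075 + (63 - 1*(-11)))/((2 - 4)**2*(25/12) - 3584) = (-2075 + (63 + 11))/((-2)**2*(25/12) - 3584) = (-2075 + 74)/(4*(25/12) - 3584) = -2001/(25/3 - 3584) = -2001/(-10727/3) = -2001*(-3/10727) = 6003/10727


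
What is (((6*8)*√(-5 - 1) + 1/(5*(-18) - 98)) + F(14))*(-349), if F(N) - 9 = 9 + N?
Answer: -2099235/188 - 16752*I*√6 ≈ -11166.0 - 41034.0*I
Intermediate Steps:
F(N) = 18 + N (F(N) = 9 + (9 + N) = 18 + N)
(((6*8)*√(-5 - 1) + 1/(5*(-18) - 98)) + F(14))*(-349) = (((6*8)*√(-5 - 1) + 1/(5*(-18) - 98)) + (18 + 14))*(-349) = ((48*√(-6) + 1/(-90 - 98)) + 32)*(-349) = ((48*(I*√6) + 1/(-188)) + 32)*(-349) = ((48*I*√6 - 1/188) + 32)*(-349) = ((-1/188 + 48*I*√6) + 32)*(-349) = (6015/188 + 48*I*√6)*(-349) = -2099235/188 - 16752*I*√6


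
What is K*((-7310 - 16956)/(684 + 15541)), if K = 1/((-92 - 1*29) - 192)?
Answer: 2206/461675 ≈ 0.0047783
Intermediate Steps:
K = -1/313 (K = 1/((-92 - 29) - 192) = 1/(-121 - 192) = 1/(-313) = -1/313 ≈ -0.0031949)
K*((-7310 - 16956)/(684 + 15541)) = -(-7310 - 16956)/(313*(684 + 15541)) = -(-24266)/(313*16225) = -1/313*(-2206/1475) = 2206/461675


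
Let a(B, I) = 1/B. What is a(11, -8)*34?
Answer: 34/11 ≈ 3.0909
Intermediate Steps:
a(11, -8)*34 = 34/11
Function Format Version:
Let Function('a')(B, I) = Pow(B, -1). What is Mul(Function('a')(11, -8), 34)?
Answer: Rational(34, 11) ≈ 3.0909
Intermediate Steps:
Mul(Function('a')(11, -8), 34) = Mul(Pow(11, -1), 34) = Mul(Rational(1, 11), 34) = Rational(34, 11)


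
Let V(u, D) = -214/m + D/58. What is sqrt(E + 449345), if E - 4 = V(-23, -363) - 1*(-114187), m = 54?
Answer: sqrt(153551758206)/522 ≈ 750.68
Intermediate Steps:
V(u, D) = -107/27 + D/58 (V(u, D) = -214/54 + D/58 = -214*1/54 + D*(1/58) = -107/27 + D/58)
E = 178807099/1566 (E = 4 + ((-107/27 + (1/58)*(-363)) - 1*(-114187)) = 4 + ((-107/27 - 363/58) + 114187) = 4 + (-16007/1566 + 114187) = 4 + 178800835/1566 = 178807099/1566 ≈ 1.1418e+5)
sqrt(E + 449345) = sqrt(178807099/1566 + 449345) = sqrt(882481369/1566) = sqrt(153551758206)/522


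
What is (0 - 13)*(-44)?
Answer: 572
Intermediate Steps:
(0 - 13)*(-44) = -13*(-44) = 572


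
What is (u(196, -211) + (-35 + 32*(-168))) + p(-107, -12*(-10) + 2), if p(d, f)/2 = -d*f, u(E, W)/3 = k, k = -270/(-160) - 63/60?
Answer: 1655913/80 ≈ 20699.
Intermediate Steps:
k = 51/80 (k = -270*(-1/160) - 63*1/60 = 27/16 - 21/20 = 51/80 ≈ 0.63750)
u(E, W) = 153/80 (u(E, W) = 3*(51/80) = 153/80)
p(d, f) = -2*d*f (p(d, f) = 2*(-d*f) = -2*d*f)
(u(196, -211) + (-35 + 32*(-168))) + p(-107, -12*(-10) + 2) = (153/80 + (-35 + 32*(-168))) - 2*(-107)*(-12*(-10) + 2) = (153/80 + (-35 - 5376)) - 2*(-107)*(120 + 2) = (153/80 - 5411) - 2*(-107)*122 = -432727/80 + 26108 = 1655913/80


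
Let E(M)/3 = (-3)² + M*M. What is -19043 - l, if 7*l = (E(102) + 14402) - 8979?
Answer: -169963/7 ≈ -24280.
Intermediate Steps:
E(M) = 27 + 3*M² (E(M) = 3*((-3)² + M*M) = 3*(9 + M²) = 27 + 3*M²)
l = 36662/7 (l = (((27 + 3*102²) + 14402) - 8979)/7 = (((27 + 3*10404) + 14402) - 8979)/7 = (((27 + 31212) + 14402) - 8979)/7 = ((31239 + 14402) - 8979)/7 = (45641 - 8979)/7 = (⅐)*36662 = 36662/7 ≈ 5237.4)
-19043 - l = -19043 - 1*36662/7 = -19043 - 36662/7 = -169963/7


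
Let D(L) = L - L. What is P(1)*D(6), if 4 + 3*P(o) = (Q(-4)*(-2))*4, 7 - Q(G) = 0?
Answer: 0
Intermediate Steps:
Q(G) = 7 (Q(G) = 7 - 1*0 = 7 + 0 = 7)
D(L) = 0
P(o) = -20 (P(o) = -4/3 + ((7*(-2))*4)/3 = -4/3 + (-14*4)/3 = -4/3 + (1/3)*(-56) = -4/3 - 56/3 = -20)
P(1)*D(6) = -20*0 = 0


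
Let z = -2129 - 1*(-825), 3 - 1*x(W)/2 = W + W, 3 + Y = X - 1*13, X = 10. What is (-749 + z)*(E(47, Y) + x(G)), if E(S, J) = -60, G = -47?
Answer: -275102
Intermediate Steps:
Y = -6 (Y = -3 + (10 - 1*13) = -3 + (10 - 13) = -3 - 3 = -6)
x(W) = 6 - 4*W (x(W) = 6 - 2*(W + W) = 6 - 4*W)
z = -1304 (z = -2129 + 825 = -1304)
(-749 + z)*(E(47, Y) + x(G)) = (-749 - 1304)*(-60 + (6 - 4*(-47))) = -2053*(-60 + (6 + 188)) = -2053*(-60 + 194) = -2053*134 = -275102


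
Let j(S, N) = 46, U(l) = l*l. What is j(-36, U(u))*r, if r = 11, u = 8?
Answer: 506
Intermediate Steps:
U(l) = l²
j(-36, U(u))*r = 46*11 = 506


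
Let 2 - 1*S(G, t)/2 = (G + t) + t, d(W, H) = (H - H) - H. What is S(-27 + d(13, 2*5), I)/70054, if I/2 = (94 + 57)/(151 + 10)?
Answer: 5675/5639347 ≈ 0.0010063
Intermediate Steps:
I = 302/161 (I = 2*((94 + 57)/(151 + 10)) = 2*(151/161) = 302/161 ≈ 1.8758)
d(W, H) = -H (d(W, H) = 0 - H = -H)
S(G, t) = 4 - 4*t - 2*G (S(G, t) = 4 - 2*((G + t) + t) = 4 - 2*(G + 2*t) = 4 + (-4*t - 2*G) = 4 - 4*t - 2*G)
S(-27 + d(13, 2*5), I)/70054 = (4 - 4*302/161 - 2*(-27 - 2*5))/70054 = (4 - 1208/161 - 2*(-27 - 1*10))*(1/70054) = (4 - 1208/161 - 2*(-27 - 10))*(1/70054) = (4 - 1208/161 - 2*(-37))*(1/70054) = (4 - 1208/161 + 74)*(1/70054) = (11350/161)*(1/70054) = 5675/5639347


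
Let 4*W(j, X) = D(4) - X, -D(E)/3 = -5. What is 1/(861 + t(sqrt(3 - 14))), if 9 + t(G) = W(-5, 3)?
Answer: 1/855 ≈ 0.0011696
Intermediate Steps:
D(E) = 15 (D(E) = -3*(-5) = 15)
W(j, X) = 15/4 - X/4 (W(j, X) = (15 - X)/4 = 15/4 - X/4)
t(G) = -6 (t(G) = -9 + (15/4 - 1/4*3) = -9 + (15/4 - 3/4) = -9 + 3 = -6)
1/(861 + t(sqrt(3 - 14))) = 1/(861 - 6) = 1/855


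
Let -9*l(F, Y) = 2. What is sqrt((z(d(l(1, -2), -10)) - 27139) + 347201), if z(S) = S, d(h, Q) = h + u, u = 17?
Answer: sqrt(2880709)/3 ≈ 565.75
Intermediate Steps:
l(F, Y) = -2/9 (l(F, Y) = -1/9*2 = -2/9)
d(h, Q) = 17 + h (d(h, Q) = h + 17 = 17 + h)
sqrt((z(d(l(1, -2), -10)) - 27139) + 347201) = sqrt(((17 - 2/9) - 27139) + 347201) = sqrt((151/9 - 27139) + 347201) = sqrt(-244100/9 + 347201) = sqrt(2880709/9) = sqrt(2880709)/3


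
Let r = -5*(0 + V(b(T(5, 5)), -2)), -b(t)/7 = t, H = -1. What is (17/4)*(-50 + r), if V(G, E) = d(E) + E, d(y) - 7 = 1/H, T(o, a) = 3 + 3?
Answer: -595/2 ≈ -297.50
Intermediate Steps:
T(o, a) = 6
b(t) = -7*t
d(y) = 6 (d(y) = 7 + 1/(-1) = 7 - 1 = 6)
V(G, E) = 6 + E
r = -20 (r = -5*(0 + (6 - 2)) = -5*(0 + 4) = -5*4 = -20)
(17/4)*(-50 + r) = (17/4)*(-50 - 20) = (17*(¼))*(-70) = (17/4)*(-70) = -595/2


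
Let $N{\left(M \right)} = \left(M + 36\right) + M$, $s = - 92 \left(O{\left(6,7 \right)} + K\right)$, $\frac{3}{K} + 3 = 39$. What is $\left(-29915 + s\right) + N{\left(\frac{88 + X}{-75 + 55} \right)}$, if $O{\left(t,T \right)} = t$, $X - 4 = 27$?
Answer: $- \frac{913517}{30} \approx -30451.0$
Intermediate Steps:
$K = \frac{1}{12}$ ($K = \frac{3}{-3 + 39} = \frac{3}{36} = 3 \cdot \frac{1}{36} = \frac{1}{12} \approx 0.083333$)
$X = 31$ ($X = 4 + 27 = 31$)
$s = - \frac{1679}{3}$ ($s = - 92 \left(6 + \frac{1}{12}\right) = \left(-92\right) \frac{73}{12} = - \frac{1679}{3} \approx -559.67$)
$N{\left(M \right)} = 36 + 2 M$ ($N{\left(M \right)} = \left(36 + M\right) + M = 36 + 2 M$)
$\left(-29915 + s\right) + N{\left(\frac{88 + X}{-75 + 55} \right)} = \left(-29915 - \frac{1679}{3}\right) + \left(36 + 2 \frac{88 + 31}{-75 + 55}\right) = - \frac{91424}{3} + \left(36 + 2 \frac{119}{-20}\right) = - \frac{91424}{3} + \left(36 + 2 \cdot 119 \left(- \frac{1}{20}\right)\right) = - \frac{91424}{3} + \left(36 + 2 \left(- \frac{119}{20}\right)\right) = - \frac{91424}{3} + \left(36 - \frac{119}{10}\right) = - \frac{91424}{3} + \frac{241}{10} = - \frac{913517}{30}$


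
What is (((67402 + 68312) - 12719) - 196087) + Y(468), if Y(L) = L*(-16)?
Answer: -80580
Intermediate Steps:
Y(L) = -16*L
(((67402 + 68312) - 12719) - 196087) + Y(468) = (((67402 + 68312) - 12719) - 196087) - 16*468 = ((135714 - 12719) - 196087) - 7488 = (122995 - 196087) - 7488 = -73092 - 7488 = -80580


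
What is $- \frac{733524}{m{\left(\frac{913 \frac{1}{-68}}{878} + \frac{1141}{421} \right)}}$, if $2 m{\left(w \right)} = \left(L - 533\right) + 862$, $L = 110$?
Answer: $- \frac{1467048}{439} \approx -3341.8$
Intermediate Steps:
$m{\left(w \right)} = \frac{439}{2}$ ($m{\left(w \right)} = \frac{\left(110 - 533\right) + 862}{2} = \frac{-423 + 862}{2} = \frac{1}{2} \cdot 439 = \frac{439}{2}$)
$- \frac{733524}{m{\left(\frac{913 \frac{1}{-68}}{878} + \frac{1141}{421} \right)}} = - \frac{733524}{\frac{439}{2}} = \left(-733524\right) \frac{2}{439} = - \frac{1467048}{439}$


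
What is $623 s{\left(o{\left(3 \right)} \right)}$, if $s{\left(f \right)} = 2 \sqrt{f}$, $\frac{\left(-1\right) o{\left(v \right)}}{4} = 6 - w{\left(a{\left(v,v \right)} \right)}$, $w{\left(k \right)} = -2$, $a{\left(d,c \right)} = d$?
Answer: $4984 i \sqrt{2} \approx 7048.4 i$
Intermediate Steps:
$o{\left(v \right)} = -32$ ($o{\left(v \right)} = - 4 \left(6 - -2\right) = - 4 \left(6 + 2\right) = \left(-4\right) 8 = -32$)
$623 s{\left(o{\left(3 \right)} \right)} = 623 \cdot 2 \sqrt{-32} = 623 \cdot 2 \cdot 4 i \sqrt{2} = 623 \cdot 8 i \sqrt{2} = 4984 i \sqrt{2}$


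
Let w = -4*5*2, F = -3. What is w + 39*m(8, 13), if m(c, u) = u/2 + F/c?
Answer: 1591/8 ≈ 198.88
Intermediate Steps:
m(c, u) = u/2 - 3/c
w = -40 (w = -20*2 = -40)
w + 39*m(8, 13) = -40 + 39*((1/2)*13 - 3/8) = -40 + 39*(13/2 - 3*1/8) = -40 + 39*(13/2 - 3/8) = -40 + 39*(49/8) = -40 + 1911/8 = 1591/8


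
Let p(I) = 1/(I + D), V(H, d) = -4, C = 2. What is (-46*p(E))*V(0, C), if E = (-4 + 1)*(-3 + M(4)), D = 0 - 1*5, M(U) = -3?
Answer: 184/13 ≈ 14.154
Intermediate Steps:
D = -5 (D = 0 - 5 = -5)
E = 18 (E = (-4 + 1)*(-3 - 3) = -3*(-6) = 18)
p(I) = 1/(-5 + I) (p(I) = 1/(I - 5) = 1/(-5 + I))
(-46*p(E))*V(0, C) = -46/(-5 + 18)*(-4) = -46/13*(-4) = 184/13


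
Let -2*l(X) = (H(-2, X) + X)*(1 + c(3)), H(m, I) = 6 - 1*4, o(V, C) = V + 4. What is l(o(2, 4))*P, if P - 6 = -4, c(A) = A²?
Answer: -80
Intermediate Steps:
o(V, C) = 4 + V
H(m, I) = 2 (H(m, I) = 6 - 4 = 2)
l(X) = -10 - 5*X (l(X) = -(2 + X)*(1 + 3²)/2 = -(2 + X)*(1 + 9)/2 = -(2 + X)*10/2 = -(20 + 10*X)/2 = -10 - 5*X)
P = 2 (P = 6 - 4 = 2)
l(o(2, 4))*P = (-10 - 5*(4 + 2))*2 = (-10 - 5*6)*2 = (-10 - 30)*2 = -40*2 = -80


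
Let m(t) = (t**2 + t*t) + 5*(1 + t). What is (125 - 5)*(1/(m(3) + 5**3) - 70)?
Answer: -1369080/163 ≈ -8399.3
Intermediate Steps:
m(t) = 5 + 2*t**2 + 5*t (m(t) = (t**2 + t**2) + (5 + 5*t) = 2*t**2 + (5 + 5*t) = 5 + 2*t**2 + 5*t)
(125 - 5)*(1/(m(3) + 5**3) - 70) = (125 - 5)*(1/((5 + 2*3**2 + 5*3) + 5**3) - 70) = 120*(1/((5 + 2*9 + 15) + 125) - 70) = 120*(1/((5 + 18 + 15) + 125) - 70) = 120*(1/(38 + 125) - 70) = 120*(1/163 - 70) = 120*(-11409/163) = -1369080/163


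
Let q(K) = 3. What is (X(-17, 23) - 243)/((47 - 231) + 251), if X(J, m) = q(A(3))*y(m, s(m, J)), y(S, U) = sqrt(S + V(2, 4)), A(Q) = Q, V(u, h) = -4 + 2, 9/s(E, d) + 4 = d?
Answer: -243/67 + 3*sqrt(21)/67 ≈ -3.4217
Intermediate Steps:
s(E, d) = 9/(-4 + d)
V(u, h) = -2
y(S, U) = sqrt(-2 + S) (y(S, U) = sqrt(S - 2) = sqrt(-2 + S))
X(J, m) = 3*sqrt(-2 + m)
(X(-17, 23) - 243)/((47 - 231) + 251) = (3*sqrt(-2 + 23) - 243)/((47 - 231) + 251) = (3*sqrt(21) - 243)/(-184 + 251) = (-243 + 3*sqrt(21))/67 = (-243 + 3*sqrt(21))*(1/67) = -243/67 + 3*sqrt(21)/67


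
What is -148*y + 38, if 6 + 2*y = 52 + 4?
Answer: -3662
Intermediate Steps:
y = 25 (y = -3 + (52 + 4)/2 = -3 + (1/2)*56 = -3 + 28 = 25)
-148*y + 38 = -148*25 + 38 = -3700 + 38 = -3662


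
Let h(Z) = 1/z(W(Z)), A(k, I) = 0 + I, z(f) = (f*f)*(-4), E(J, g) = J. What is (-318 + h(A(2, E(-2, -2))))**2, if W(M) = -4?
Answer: 414244609/4096 ≈ 1.0113e+5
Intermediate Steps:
z(f) = -4*f**2 (z(f) = f**2*(-4) = -4*f**2)
A(k, I) = I
h(Z) = -1/64 (h(Z) = 1/(-4*(-4)**2) = 1/(-4*16) = 1/(-64) = -1/64)
(-318 + h(A(2, E(-2, -2))))**2 = (-318 - 1/64)**2 = (-20353/64)**2 = 414244609/4096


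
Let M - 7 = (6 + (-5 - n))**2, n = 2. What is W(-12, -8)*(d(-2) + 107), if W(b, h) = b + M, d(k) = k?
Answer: -420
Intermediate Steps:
M = 8 (M = 7 + (6 + (-5 - 1*2))**2 = 7 + (6 + (-5 - 2))**2 = 7 + (6 - 7)**2 = 7 + (-1)**2 = 7 + 1 = 8)
W(b, h) = 8 + b (W(b, h) = b + 8 = 8 + b)
W(-12, -8)*(d(-2) + 107) = (8 - 12)*(-2 + 107) = -4*105 = -420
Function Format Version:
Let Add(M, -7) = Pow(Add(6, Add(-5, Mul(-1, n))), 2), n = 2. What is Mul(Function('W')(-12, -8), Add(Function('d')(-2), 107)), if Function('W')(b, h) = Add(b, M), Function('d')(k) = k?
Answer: -420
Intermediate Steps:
M = 8 (M = Add(7, Pow(Add(6, Add(-5, Mul(-1, 2))), 2)) = Add(7, Pow(Add(6, Add(-5, -2)), 2)) = Add(7, Pow(Add(6, -7), 2)) = Add(7, Pow(-1, 2)) = Add(7, 1) = 8)
Function('W')(b, h) = Add(8, b) (Function('W')(b, h) = Add(b, 8) = Add(8, b))
Mul(Function('W')(-12, -8), Add(Function('d')(-2), 107)) = Mul(Add(8, -12), Add(-2, 107)) = Mul(-4, 105) = -420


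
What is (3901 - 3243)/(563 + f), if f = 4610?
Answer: 94/739 ≈ 0.12720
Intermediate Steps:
(3901 - 3243)/(563 + f) = (3901 - 3243)/(563 + 4610) = 658/5173 = 658*(1/5173) = 94/739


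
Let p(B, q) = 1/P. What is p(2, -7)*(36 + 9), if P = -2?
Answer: -45/2 ≈ -22.500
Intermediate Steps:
p(B, q) = -1/2 (p(B, q) = 1/(-2) = -1/2)
p(2, -7)*(36 + 9) = -(36 + 9)/2 = -1/2*45 = -45/2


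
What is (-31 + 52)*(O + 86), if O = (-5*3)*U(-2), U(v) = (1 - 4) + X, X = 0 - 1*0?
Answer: 2751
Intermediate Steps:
X = 0 (X = 0 + 0 = 0)
U(v) = -3 (U(v) = (1 - 4) + 0 = -3 + 0 = -3)
O = 45 (O = -5*3*(-3) = -15*(-3) = 45)
(-31 + 52)*(O + 86) = (-31 + 52)*(45 + 86) = 21*131 = 2751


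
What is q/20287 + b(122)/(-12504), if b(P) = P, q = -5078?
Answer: -32985163/126834324 ≈ -0.26007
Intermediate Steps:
q/20287 + b(122)/(-12504) = -5078/20287 + 122/(-12504) = -5078*1/20287 + 122*(-1/12504) = -5078/20287 - 61/6252 = -32985163/126834324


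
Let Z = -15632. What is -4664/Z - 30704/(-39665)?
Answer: 83120311/77505410 ≈ 1.0724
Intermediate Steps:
-4664/Z - 30704/(-39665) = -4664/(-15632) - 30704/(-39665) = -4664*(-1/15632) - 30704*(-1/39665) = 583/1954 + 30704/39665 = 83120311/77505410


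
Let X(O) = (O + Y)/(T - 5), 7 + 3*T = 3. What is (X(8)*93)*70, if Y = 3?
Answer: -214830/19 ≈ -11307.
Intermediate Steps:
T = -4/3 (T = -7/3 + (⅓)*3 = -7/3 + 1 = -4/3 ≈ -1.3333)
X(O) = -9/19 - 3*O/19 (X(O) = (O + 3)/(-4/3 - 5) = (3 + O)/(-19/3) = (3 + O)*(-3/19) = -9/19 - 3*O/19)
(X(8)*93)*70 = ((-9/19 - 3/19*8)*93)*70 = ((-9/19 - 24/19)*93)*70 = -33/19*93*70 = -3069/19*70 = -214830/19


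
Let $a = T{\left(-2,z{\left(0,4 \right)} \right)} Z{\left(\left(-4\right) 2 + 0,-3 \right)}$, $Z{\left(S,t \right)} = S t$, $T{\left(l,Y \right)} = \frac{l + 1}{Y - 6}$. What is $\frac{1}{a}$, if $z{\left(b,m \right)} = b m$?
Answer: $\frac{1}{4} \approx 0.25$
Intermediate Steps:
$T{\left(l,Y \right)} = \frac{1 + l}{-6 + Y}$ ($T{\left(l,Y \right)} = \frac{1 + l}{Y - 6} = \frac{1 + l}{-6 + Y}$)
$a = 4$ ($a = \frac{1 - 2}{-6 + 0 \cdot 4} \left(\left(-4\right) 2 + 0\right) \left(-3\right) = \frac{1}{-6 + 0} \left(-1\right) \left(-8 + 0\right) \left(-3\right) = \frac{1}{-6} \left(-1\right) \left(\left(-8\right) \left(-3\right)\right) = \left(- \frac{1}{6}\right) \left(-1\right) 24 = \frac{1}{6} \cdot 24 = 4$)
$\frac{1}{a} = \frac{1}{4}$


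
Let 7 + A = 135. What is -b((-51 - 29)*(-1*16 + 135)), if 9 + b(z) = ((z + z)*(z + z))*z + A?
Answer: 3451205631881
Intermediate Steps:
A = 128 (A = -7 + 135 = 128)
b(z) = 119 + 4*z³ (b(z) = -9 + (((z + z)*(z + z))*z + 128) = -9 + (((2*z)*(2*z))*z + 128) = -9 + ((4*z²)*z + 128) = -9 + (4*z³ + 128) = -9 + (128 + 4*z³) = 119 + 4*z³)
-b((-51 - 29)*(-1*16 + 135)) = -(119 + 4*((-51 - 29)*(-1*16 + 135))³) = -(119 + 4*(-80*(-16 + 135))³) = -(119 + 4*(-80*119)³) = -(119 + 4*(-9520)³) = -(119 + 4*(-862801408000)) = -(119 - 3451205632000) = -1*(-3451205631881) = 3451205631881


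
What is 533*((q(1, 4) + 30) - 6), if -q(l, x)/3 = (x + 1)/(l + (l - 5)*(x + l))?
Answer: 251043/19 ≈ 13213.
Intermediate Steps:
q(l, x) = -3*(1 + x)/(l + (-5 + l)*(l + x)) (q(l, x) = -3*(x + 1)/(l + (l - 5)*(x + l)) = -3*(1 + x)/(l + (-5 + l)*(l + x)))
533*((q(1, 4) + 30) - 6) = 533*((3*(-1 - 1*4)/(1² - 5*4 - 4*1 + 1*4) + 30) - 6) = 533*((3*(-1 - 4)/(1 - 20 - 4 + 4) + 30) - 6) = 533*((3*(-5)/(-19) + 30) - 6) = 533*((3*(-1/19)*(-5) + 30) - 6) = 533*((15/19 + 30) - 6) = 533*(585/19 - 6) = 533*(471/19) = 251043/19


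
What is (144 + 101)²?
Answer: 60025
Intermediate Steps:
(144 + 101)² = 245² = 60025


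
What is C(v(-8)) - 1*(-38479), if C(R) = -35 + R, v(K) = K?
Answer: 38436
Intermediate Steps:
C(v(-8)) - 1*(-38479) = (-35 - 8) - 1*(-38479) = -43 + 38479 = 38436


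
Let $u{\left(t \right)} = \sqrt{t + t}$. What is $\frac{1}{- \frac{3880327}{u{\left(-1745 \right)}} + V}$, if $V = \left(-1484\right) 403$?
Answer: $- \frac{2087201480}{1263311957143889} - \frac{3880327 i \sqrt{3490}}{1263311957143889} \approx -1.6522 \cdot 10^{-6} - 1.8146 \cdot 10^{-7} i$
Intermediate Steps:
$u{\left(t \right)} = \sqrt{2} \sqrt{t}$ ($u{\left(t \right)} = \sqrt{2 t} = \sqrt{2} \sqrt{t}$)
$V = -598052$
$\frac{1}{- \frac{3880327}{u{\left(-1745 \right)}} + V} = \frac{1}{- \frac{3880327}{\sqrt{2} \sqrt{-1745}} - 598052} = \frac{1}{- \frac{3880327}{\sqrt{2} i \sqrt{1745}} - 598052} = \frac{1}{- \frac{3880327}{i \sqrt{3490}} - 598052} = \frac{1}{- 3880327 \left(- \frac{i \sqrt{3490}}{3490}\right) - 598052} = \frac{1}{\frac{3880327 i \sqrt{3490}}{3490} - 598052} = \frac{1}{-598052 + \frac{3880327 i \sqrt{3490}}{3490}}$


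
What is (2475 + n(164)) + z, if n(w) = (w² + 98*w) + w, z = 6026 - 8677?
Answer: 42956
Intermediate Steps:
z = -2651
n(w) = w² + 99*w
(2475 + n(164)) + z = (2475 + 164*(99 + 164)) - 2651 = (2475 + 164*263) - 2651 = (2475 + 43132) - 2651 = 45607 - 2651 = 42956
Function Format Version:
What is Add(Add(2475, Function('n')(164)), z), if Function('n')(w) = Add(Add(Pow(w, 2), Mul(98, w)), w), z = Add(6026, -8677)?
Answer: 42956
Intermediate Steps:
z = -2651
Function('n')(w) = Add(Pow(w, 2), Mul(99, w))
Add(Add(2475, Function('n')(164)), z) = Add(Add(2475, Mul(164, Add(99, 164))), -2651) = Add(Add(2475, Mul(164, 263)), -2651) = Add(Add(2475, 43132), -2651) = Add(45607, -2651) = 42956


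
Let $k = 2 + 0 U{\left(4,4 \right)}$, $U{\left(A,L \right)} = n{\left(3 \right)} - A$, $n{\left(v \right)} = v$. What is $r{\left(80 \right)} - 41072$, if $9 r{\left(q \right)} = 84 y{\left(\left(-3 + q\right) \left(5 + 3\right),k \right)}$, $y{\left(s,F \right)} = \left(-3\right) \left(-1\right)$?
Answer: $-41044$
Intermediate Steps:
$U{\left(A,L \right)} = 3 - A$
$k = 2$ ($k = 2 + 0 \left(3 - 4\right) = 2 + 0 \left(-1\right) = 2 + 0 = 2$)
$y{\left(s,F \right)} = 3$
$r{\left(q \right)} = 28$ ($r{\left(q \right)} = \frac{84 \cdot 3}{9} = \frac{1}{9} \cdot 252 = 28$)
$r{\left(80 \right)} - 41072 = 28 - 41072 = -41044$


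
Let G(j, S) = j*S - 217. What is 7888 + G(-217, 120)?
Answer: -18369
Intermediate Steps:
G(j, S) = -217 + S*j (G(j, S) = S*j - 217 = -217 + S*j)
7888 + G(-217, 120) = 7888 + (-217 + 120*(-217)) = 7888 + (-217 - 26040) = 7888 - 26257 = -18369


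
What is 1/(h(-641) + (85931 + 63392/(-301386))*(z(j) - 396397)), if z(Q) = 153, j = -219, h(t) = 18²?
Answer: -150693/5131030269138296 ≈ -2.9369e-11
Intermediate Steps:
h(t) = 324
1/(h(-641) + (85931 + 63392/(-301386))*(z(j) - 396397)) = 1/(324 + (85931 + 63392/(-301386))*(153 - 396397)) = 1/(324 + (85931 + 63392*(-1/301386))*(-396244)) = 1/(324 + (85931 - 31696/150693)*(-396244)) = 1/(324 + (12949168487/150693)*(-396244)) = 1/(324 - 5131030317962828/150693) = 1/(-5131030269138296/150693) = -150693/5131030269138296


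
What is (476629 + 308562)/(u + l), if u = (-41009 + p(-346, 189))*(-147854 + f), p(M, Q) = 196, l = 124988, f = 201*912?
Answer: -785191/1447022366 ≈ -0.00054263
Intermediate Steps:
f = 183312
u = -1447147354 (u = (-41009 + 196)*(-147854 + 183312) = -40813*35458 = -1447147354)
(476629 + 308562)/(u + l) = (476629 + 308562)/(-1447147354 + 124988) = 785191/(-1447022366) = 785191*(-1/1447022366) = -785191/1447022366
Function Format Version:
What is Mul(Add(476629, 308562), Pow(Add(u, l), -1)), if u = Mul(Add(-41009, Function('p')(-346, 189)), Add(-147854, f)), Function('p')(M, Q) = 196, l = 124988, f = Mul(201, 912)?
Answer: Rational(-785191, 1447022366) ≈ -0.00054263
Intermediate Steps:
f = 183312
u = -1447147354 (u = Mul(Add(-41009, 196), Add(-147854, 183312)) = Mul(-40813, 35458) = -1447147354)
Mul(Add(476629, 308562), Pow(Add(u, l), -1)) = Mul(Add(476629, 308562), Pow(Add(-1447147354, 124988), -1)) = Mul(785191, Pow(-1447022366, -1)) = Mul(785191, Rational(-1, 1447022366)) = Rational(-785191, 1447022366)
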